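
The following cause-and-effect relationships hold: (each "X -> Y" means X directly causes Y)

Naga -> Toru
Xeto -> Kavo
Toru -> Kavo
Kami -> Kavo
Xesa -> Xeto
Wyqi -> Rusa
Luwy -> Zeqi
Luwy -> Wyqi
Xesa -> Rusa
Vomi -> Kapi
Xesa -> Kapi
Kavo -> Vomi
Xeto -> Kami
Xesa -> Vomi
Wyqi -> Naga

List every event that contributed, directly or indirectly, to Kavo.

Kami, Luwy, Naga, Toru, Wyqi, Xesa, Xeto

Immediate causes of Kavo: Xeto, Toru, Kami.
Further upstream: Luwy, Wyqi, Naga, Xesa.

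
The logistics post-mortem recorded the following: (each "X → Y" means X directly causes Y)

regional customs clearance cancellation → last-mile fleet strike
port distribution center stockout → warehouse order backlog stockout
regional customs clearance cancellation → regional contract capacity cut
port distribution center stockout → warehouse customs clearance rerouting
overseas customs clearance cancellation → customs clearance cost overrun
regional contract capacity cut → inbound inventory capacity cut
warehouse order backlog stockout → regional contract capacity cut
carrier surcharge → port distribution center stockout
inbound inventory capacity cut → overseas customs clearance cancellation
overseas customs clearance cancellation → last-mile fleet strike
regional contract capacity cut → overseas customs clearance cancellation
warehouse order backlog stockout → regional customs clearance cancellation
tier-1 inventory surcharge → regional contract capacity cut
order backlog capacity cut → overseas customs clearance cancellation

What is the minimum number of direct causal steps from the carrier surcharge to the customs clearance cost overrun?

5

Shortest chain: the carrier surcharge → the port distribution center stockout → the warehouse order backlog stockout → the regional contract capacity cut → the overseas customs clearance cancellation → the customs clearance cost overrun.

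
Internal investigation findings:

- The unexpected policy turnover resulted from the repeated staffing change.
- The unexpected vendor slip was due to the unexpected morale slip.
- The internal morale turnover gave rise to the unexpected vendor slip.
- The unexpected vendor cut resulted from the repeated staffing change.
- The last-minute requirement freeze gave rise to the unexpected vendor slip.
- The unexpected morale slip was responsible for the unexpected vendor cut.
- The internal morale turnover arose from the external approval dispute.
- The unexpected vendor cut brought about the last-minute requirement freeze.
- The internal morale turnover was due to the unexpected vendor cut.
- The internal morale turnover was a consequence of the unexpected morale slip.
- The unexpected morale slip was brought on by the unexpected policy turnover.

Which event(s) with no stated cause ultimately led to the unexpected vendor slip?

the external approval dispute, the repeated staffing change

Tracing upstream from the unexpected vendor slip: the unexpected vendor slip ← the unexpected morale slip ← the unexpected policy turnover ← the repeated staffing change.
A separate upstream branch: the unexpected vendor slip ← the internal morale turnover ← the external approval dispute.
Each of those chain origins has no stated cause.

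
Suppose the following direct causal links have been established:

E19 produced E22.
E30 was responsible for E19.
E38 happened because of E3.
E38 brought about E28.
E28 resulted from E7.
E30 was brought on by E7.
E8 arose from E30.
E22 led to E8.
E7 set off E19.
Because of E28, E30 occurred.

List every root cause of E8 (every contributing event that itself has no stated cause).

E3, E7

Tracing upstream from E8: E8 ← E30 ← E28 ← E38 ← E3.
A separate upstream branch: E8 ← E30 ← E7.
Each of those chain origins has no stated cause.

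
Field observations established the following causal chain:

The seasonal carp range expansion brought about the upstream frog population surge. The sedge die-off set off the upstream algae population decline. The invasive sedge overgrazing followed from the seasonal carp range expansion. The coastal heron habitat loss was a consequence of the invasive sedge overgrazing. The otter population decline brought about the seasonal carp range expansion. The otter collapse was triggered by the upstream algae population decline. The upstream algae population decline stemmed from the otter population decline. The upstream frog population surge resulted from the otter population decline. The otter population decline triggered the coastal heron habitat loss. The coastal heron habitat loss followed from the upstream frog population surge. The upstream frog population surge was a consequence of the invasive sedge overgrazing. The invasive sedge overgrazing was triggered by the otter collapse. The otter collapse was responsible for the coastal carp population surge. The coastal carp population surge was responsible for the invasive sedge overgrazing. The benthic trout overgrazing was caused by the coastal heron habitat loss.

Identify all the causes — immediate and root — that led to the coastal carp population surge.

Immediate cause of the coastal carp population surge: the otter collapse.
Further upstream: the otter population decline, the sedge die-off, the upstream algae population decline.

the otter collapse, the otter population decline, the sedge die-off, the upstream algae population decline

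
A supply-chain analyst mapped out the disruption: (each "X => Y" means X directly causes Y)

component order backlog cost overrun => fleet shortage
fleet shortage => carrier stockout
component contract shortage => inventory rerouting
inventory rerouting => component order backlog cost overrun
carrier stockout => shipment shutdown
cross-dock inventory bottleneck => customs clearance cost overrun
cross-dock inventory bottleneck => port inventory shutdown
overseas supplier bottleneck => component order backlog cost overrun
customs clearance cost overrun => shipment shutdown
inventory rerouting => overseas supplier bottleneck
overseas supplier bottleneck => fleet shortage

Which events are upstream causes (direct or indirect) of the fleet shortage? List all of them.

the component contract shortage, the component order backlog cost overrun, the inventory rerouting, the overseas supplier bottleneck

Immediate causes of the fleet shortage: the overseas supplier bottleneck, the component order backlog cost overrun.
Further upstream: the component contract shortage, the inventory rerouting.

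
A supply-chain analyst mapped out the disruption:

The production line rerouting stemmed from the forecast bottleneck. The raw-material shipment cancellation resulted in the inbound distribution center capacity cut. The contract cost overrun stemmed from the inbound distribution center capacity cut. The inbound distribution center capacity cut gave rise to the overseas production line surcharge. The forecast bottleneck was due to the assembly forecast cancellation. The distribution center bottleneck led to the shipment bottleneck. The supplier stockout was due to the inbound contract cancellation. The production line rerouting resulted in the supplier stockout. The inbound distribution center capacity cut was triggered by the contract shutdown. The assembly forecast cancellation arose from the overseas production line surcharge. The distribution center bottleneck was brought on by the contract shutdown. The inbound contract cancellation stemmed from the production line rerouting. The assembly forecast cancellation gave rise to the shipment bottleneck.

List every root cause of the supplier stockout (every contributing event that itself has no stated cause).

Tracing upstream from the supplier stockout: the supplier stockout ← the production line rerouting ← the forecast bottleneck ← the assembly forecast cancellation ← the overseas production line surcharge ← the inbound distribution center capacity cut ← the contract shutdown.
A separate upstream branch: the supplier stockout ← the production line rerouting ← the forecast bottleneck ← the assembly forecast cancellation ← the overseas production line surcharge ← the inbound distribution center capacity cut ← the raw-material shipment cancellation.
Each of those chain origins has no stated cause.

the contract shutdown, the raw-material shipment cancellation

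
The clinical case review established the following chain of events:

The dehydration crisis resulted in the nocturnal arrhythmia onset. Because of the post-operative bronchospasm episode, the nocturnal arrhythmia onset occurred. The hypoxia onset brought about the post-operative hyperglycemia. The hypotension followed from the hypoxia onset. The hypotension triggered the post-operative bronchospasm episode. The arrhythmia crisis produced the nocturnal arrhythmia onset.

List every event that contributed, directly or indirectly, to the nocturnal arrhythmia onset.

Immediate causes of the nocturnal arrhythmia onset: the dehydration crisis, the post-operative bronchospasm episode, the arrhythmia crisis.
Further upstream: the hypoxia onset, the hypotension.

the arrhythmia crisis, the dehydration crisis, the hypotension, the hypoxia onset, the post-operative bronchospasm episode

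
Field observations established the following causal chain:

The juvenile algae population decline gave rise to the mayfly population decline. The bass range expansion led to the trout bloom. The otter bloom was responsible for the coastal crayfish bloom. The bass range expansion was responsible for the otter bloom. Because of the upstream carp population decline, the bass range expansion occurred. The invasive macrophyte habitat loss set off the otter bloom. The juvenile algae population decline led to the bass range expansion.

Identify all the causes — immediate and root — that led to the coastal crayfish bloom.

Immediate cause of the coastal crayfish bloom: the otter bloom.
Further upstream: the juvenile algae population decline, the upstream carp population decline, the invasive macrophyte habitat loss, the bass range expansion.

the bass range expansion, the invasive macrophyte habitat loss, the juvenile algae population decline, the otter bloom, the upstream carp population decline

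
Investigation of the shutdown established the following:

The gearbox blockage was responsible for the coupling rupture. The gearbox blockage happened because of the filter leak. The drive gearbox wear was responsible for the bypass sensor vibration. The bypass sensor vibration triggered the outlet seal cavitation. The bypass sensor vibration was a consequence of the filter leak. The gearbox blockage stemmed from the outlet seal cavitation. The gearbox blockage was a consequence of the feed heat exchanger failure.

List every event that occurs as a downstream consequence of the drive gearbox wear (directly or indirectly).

Direct effects: the bypass sensor vibration.
2 steps out: the outlet seal cavitation.
3 steps out: the gearbox blockage.
4 steps out: the coupling rupture.
Not reachable from it: the filter leak, the feed heat exchanger failure.

the bypass sensor vibration, the coupling rupture, the gearbox blockage, the outlet seal cavitation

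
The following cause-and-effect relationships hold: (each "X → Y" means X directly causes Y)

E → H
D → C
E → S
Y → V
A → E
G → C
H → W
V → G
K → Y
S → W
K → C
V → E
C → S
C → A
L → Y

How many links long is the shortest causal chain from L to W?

Shortest chain: L → Y → V → E → H → W.

5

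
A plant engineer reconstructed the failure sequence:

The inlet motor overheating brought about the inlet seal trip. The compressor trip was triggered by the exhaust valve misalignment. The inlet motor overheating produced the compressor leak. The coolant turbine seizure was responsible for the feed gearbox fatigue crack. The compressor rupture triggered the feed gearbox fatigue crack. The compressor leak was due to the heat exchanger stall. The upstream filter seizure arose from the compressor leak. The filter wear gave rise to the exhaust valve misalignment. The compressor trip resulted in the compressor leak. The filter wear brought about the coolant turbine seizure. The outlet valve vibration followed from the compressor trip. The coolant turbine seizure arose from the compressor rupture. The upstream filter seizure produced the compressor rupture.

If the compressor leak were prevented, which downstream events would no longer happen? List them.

Downstream of the compressor leak: the upstream filter seizure, the compressor rupture, the coolant turbine seizure, the feed gearbox fatigue crack.
Of those, still caused via another path: the coolant turbine seizure, the feed gearbox fatigue crack.
The remainder have no surviving cause.

the compressor rupture, the upstream filter seizure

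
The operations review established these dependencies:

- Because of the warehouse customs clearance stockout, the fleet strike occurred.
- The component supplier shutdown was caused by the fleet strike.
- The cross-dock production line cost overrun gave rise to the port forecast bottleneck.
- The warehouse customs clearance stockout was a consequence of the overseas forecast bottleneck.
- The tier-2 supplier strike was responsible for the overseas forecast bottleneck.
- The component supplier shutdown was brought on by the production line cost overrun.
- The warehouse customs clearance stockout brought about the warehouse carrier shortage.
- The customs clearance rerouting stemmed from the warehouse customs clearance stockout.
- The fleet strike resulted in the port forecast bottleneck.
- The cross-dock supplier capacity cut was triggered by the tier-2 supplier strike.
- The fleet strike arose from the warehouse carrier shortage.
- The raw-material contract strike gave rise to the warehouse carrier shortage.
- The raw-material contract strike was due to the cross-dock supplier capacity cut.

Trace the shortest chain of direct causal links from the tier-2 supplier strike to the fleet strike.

the tier-2 supplier strike → the overseas forecast bottleneck
the overseas forecast bottleneck → the warehouse customs clearance stockout
the warehouse customs clearance stockout → the fleet strike
Length: 3 steps.

the tier-2 supplier strike → the overseas forecast bottleneck → the warehouse customs clearance stockout → the fleet strike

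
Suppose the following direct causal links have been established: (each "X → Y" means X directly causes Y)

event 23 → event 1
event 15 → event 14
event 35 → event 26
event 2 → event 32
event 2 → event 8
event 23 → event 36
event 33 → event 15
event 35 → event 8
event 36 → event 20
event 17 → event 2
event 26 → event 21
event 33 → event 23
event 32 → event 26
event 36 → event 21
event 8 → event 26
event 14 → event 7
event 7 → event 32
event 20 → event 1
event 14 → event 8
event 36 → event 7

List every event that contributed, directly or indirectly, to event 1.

event 20, event 23, event 33, event 36

Immediate causes of event 1: event 23, event 20.
Further upstream: event 33, event 36.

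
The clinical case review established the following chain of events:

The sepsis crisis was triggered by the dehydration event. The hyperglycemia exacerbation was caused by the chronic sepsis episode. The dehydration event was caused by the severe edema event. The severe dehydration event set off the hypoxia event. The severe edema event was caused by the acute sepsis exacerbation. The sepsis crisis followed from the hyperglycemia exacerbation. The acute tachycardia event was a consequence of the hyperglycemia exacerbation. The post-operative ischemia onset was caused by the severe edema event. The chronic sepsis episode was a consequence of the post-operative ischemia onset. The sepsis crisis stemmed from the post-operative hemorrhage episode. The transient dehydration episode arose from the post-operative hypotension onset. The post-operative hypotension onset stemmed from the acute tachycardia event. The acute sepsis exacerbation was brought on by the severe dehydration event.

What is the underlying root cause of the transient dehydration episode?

Tracing upstream from the transient dehydration episode: the transient dehydration episode ← the post-operative hypotension onset ← the acute tachycardia event ← the hyperglycemia exacerbation ← the chronic sepsis episode ← the post-operative ischemia onset ← the severe edema event ← the acute sepsis exacerbation ← the severe dehydration event.
The severe dehydration event has no stated cause, so it is the root.

the severe dehydration event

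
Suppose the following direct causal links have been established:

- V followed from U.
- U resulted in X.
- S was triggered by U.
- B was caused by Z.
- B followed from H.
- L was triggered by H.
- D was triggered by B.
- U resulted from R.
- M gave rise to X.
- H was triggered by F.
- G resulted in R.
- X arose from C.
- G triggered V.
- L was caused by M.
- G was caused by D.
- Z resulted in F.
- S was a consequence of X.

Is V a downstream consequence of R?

There is a causal chain: R → U → V.

Yes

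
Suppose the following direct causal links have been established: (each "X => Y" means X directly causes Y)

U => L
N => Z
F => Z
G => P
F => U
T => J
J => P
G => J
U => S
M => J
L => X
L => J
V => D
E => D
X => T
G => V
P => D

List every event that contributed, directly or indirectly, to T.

Immediate cause of T: X.
Further upstream: F, U, L.

F, L, U, X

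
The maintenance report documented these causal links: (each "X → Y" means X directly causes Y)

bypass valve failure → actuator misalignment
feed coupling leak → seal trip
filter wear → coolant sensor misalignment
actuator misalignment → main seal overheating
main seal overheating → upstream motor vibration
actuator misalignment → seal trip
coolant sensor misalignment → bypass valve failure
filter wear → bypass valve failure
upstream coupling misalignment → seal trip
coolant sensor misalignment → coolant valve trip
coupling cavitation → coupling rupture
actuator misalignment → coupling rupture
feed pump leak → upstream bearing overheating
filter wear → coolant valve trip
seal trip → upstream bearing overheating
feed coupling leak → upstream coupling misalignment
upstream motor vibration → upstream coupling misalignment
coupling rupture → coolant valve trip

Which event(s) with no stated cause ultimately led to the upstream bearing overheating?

the feed coupling leak, the feed pump leak, the filter wear

Tracing upstream from the upstream bearing overheating: the upstream bearing overheating ← the seal trip ← the actuator misalignment ← the bypass valve failure ← the filter wear.
A separate upstream branch: the upstream bearing overheating ← the seal trip ← the feed coupling leak.
A separate upstream branch: the upstream bearing overheating ← the feed pump leak.
Each of those chain origins has no stated cause.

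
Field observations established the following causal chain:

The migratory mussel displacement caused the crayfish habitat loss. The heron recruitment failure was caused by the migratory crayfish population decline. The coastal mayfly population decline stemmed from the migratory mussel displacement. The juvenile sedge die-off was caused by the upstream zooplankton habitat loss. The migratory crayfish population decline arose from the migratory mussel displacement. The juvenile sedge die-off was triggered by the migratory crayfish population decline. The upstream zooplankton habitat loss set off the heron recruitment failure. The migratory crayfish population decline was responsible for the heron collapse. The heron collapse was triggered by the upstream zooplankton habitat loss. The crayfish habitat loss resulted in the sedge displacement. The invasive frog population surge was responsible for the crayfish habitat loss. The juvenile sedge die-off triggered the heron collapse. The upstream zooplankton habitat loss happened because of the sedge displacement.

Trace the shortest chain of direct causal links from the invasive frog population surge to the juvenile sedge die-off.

the invasive frog population surge → the crayfish habitat loss
the crayfish habitat loss → the sedge displacement
the sedge displacement → the upstream zooplankton habitat loss
the upstream zooplankton habitat loss → the juvenile sedge die-off
Length: 4 steps.

the invasive frog population surge → the crayfish habitat loss → the sedge displacement → the upstream zooplankton habitat loss → the juvenile sedge die-off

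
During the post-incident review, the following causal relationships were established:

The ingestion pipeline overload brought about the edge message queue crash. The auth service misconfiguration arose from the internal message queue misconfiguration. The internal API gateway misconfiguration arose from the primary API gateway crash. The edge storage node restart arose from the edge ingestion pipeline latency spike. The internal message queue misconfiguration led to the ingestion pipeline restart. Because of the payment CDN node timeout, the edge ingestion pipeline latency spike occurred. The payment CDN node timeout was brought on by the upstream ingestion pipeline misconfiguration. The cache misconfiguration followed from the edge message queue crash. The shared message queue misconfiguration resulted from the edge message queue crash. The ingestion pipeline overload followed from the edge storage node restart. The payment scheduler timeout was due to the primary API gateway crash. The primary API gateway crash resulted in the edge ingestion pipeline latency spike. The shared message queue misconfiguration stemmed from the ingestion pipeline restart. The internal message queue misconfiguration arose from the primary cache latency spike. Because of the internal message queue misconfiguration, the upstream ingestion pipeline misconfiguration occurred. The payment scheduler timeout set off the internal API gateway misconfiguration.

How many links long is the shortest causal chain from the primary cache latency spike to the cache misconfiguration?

8

Shortest chain: the primary cache latency spike → the internal message queue misconfiguration → the upstream ingestion pipeline misconfiguration → the payment CDN node timeout → the edge ingestion pipeline latency spike → the edge storage node restart → the ingestion pipeline overload → the edge message queue crash → the cache misconfiguration.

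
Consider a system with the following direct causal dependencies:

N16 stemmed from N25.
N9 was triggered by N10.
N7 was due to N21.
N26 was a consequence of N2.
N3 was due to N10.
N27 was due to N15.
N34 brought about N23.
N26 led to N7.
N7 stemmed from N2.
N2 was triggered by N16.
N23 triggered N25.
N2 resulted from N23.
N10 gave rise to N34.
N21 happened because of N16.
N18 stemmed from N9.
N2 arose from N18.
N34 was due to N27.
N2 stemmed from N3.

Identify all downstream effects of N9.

Direct effects: N18.
2 steps out: N2.
3 steps out: N26, N7.
Not reachable from it: N10, N15, N27, N34, N23, N3, N25, N16, N21.

N18, N2, N26, N7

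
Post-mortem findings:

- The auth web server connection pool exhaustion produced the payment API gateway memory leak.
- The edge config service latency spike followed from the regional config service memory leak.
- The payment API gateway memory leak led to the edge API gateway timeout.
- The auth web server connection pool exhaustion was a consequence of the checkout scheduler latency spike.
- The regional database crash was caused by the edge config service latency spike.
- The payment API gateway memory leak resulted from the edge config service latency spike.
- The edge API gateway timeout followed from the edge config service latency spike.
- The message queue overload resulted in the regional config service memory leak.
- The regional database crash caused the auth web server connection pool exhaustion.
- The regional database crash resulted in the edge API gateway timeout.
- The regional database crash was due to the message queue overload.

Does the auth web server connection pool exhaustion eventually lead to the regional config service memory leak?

No

The auth web server connection pool exhaustion leads to the payment API gateway memory leak, the edge API gateway timeout; the regional config service memory leak is not among them.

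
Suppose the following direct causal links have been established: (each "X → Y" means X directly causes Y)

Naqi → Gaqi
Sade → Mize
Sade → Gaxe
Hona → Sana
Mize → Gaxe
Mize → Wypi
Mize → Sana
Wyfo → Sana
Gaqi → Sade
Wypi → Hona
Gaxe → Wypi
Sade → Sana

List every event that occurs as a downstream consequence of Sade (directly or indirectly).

Direct effects: Mize, Gaxe, Sana.
2 steps out: Wypi.
3 steps out: Hona.
Not reachable from it: Naqi, Wyfo, Gaqi.

Gaxe, Hona, Mize, Sana, Wypi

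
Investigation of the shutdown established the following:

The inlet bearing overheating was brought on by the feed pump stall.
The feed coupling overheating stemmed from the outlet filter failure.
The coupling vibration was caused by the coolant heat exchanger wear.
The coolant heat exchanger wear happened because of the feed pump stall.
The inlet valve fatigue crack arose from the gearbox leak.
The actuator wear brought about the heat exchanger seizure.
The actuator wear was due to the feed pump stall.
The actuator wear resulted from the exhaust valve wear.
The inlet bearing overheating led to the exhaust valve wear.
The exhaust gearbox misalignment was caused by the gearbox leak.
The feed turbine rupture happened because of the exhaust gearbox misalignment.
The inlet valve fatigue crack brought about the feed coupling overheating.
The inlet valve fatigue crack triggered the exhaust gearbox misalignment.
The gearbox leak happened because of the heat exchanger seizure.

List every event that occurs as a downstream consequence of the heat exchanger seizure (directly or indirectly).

Direct effects: the gearbox leak.
2 steps out: the inlet valve fatigue crack, the exhaust gearbox misalignment.
3 steps out: the feed turbine rupture, the feed coupling overheating.
Not reachable from it: the feed pump stall, the inlet bearing overheating, the coolant heat exchanger wear, the coupling vibration, the exhaust valve wear, the actuator wear, the outlet filter failure.

the exhaust gearbox misalignment, the feed coupling overheating, the feed turbine rupture, the gearbox leak, the inlet valve fatigue crack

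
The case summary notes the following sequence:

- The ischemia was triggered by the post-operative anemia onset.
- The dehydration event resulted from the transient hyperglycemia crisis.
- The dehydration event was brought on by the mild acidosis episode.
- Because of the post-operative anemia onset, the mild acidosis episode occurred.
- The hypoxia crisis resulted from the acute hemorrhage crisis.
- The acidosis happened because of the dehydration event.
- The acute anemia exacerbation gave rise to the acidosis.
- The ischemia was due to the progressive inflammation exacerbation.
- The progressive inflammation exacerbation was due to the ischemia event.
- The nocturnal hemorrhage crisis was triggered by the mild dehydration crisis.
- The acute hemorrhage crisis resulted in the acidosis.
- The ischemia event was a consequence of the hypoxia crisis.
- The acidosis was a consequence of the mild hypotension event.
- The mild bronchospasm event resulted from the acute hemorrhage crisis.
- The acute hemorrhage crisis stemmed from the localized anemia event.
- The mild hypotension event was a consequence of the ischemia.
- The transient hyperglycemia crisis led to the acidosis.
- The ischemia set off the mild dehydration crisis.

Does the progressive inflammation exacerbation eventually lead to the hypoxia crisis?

No

The progressive inflammation exacerbation leads to the ischemia, the mild dehydration crisis, the nocturnal hemorrhage crisis, the mild hypotension event, the acidosis; the hypoxia crisis is not among them.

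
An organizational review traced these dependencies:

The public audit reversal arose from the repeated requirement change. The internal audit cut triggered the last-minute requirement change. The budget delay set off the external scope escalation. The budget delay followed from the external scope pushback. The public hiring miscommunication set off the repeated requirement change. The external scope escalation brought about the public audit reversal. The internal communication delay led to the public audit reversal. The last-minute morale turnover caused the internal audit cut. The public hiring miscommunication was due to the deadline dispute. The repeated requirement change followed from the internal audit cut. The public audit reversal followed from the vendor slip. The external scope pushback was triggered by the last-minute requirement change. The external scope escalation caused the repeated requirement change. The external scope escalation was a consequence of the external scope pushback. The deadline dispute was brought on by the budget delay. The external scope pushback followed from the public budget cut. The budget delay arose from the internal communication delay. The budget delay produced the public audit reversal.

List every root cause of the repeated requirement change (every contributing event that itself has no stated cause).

the internal communication delay, the last-minute morale turnover, the public budget cut

Tracing upstream from the repeated requirement change: the repeated requirement change ← the internal audit cut ← the last-minute morale turnover.
A separate upstream branch: the repeated requirement change ← the external scope escalation ← the external scope pushback ← the public budget cut.
A separate upstream branch: the repeated requirement change ← the external scope escalation ← the budget delay ← the internal communication delay.
Each of those chain origins has no stated cause.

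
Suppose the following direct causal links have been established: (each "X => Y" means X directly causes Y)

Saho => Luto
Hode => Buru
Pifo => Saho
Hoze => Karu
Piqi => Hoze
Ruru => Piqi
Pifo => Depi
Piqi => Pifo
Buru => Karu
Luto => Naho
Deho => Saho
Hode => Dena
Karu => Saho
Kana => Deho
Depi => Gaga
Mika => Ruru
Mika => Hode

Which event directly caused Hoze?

Piqi

Upstream contributors include Mika, Ruru, but only Piqi feeds directly into Hoze.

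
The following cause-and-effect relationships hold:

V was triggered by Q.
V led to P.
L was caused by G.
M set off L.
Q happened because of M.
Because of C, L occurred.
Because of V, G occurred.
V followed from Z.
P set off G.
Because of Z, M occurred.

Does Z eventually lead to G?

There is a causal chain: Z → V → G.

Yes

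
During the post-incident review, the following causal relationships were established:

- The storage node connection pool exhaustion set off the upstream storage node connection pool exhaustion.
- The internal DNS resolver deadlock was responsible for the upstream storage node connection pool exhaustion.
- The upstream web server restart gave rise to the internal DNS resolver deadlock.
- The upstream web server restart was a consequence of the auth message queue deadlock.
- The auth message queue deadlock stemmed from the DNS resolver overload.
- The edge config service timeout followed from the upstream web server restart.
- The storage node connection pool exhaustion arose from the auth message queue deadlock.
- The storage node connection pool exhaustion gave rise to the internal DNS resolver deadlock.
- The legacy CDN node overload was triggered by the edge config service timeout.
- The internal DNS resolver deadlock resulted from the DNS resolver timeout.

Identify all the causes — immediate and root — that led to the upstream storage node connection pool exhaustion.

the DNS resolver overload, the DNS resolver timeout, the auth message queue deadlock, the internal DNS resolver deadlock, the storage node connection pool exhaustion, the upstream web server restart

Immediate causes of the upstream storage node connection pool exhaustion: the storage node connection pool exhaustion, the internal DNS resolver deadlock.
Further upstream: the DNS resolver timeout, the DNS resolver overload, the auth message queue deadlock, the upstream web server restart.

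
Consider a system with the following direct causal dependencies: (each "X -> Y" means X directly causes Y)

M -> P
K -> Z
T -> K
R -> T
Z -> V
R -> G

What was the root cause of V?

R

Tracing upstream from V: V ← Z ← K ← T ← R.
R has no stated cause, so it is the root.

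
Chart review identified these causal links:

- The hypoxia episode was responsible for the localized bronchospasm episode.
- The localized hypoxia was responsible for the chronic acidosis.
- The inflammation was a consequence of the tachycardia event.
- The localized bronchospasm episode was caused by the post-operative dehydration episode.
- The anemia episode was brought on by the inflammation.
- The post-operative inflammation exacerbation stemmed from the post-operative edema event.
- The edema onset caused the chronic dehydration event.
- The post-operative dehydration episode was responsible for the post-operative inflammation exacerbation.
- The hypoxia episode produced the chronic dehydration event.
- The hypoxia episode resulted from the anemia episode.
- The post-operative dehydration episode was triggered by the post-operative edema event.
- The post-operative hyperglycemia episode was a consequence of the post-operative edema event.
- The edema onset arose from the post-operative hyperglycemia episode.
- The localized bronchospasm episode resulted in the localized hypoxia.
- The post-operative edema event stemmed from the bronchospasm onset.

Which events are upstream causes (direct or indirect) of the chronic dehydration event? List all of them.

the anemia episode, the bronchospasm onset, the edema onset, the hypoxia episode, the inflammation, the post-operative edema event, the post-operative hyperglycemia episode, the tachycardia event

Immediate causes of the chronic dehydration event: the hypoxia episode, the edema onset.
Further upstream: the bronchospasm onset, the post-operative edema event, the tachycardia event, the inflammation, the anemia episode, the post-operative hyperglycemia episode.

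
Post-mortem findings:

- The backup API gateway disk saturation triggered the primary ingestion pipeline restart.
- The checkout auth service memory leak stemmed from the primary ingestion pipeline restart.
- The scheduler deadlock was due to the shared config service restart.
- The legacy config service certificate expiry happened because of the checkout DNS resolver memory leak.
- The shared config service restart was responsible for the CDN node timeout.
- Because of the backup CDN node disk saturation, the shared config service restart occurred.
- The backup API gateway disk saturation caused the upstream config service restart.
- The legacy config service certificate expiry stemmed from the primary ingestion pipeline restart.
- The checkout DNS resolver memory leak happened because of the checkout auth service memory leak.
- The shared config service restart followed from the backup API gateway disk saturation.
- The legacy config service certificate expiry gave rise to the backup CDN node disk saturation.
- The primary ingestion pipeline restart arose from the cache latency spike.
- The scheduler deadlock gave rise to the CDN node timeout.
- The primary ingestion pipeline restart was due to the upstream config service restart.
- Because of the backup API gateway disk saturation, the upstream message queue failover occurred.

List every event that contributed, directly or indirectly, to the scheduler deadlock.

the backup API gateway disk saturation, the backup CDN node disk saturation, the cache latency spike, the checkout DNS resolver memory leak, the checkout auth service memory leak, the legacy config service certificate expiry, the primary ingestion pipeline restart, the shared config service restart, the upstream config service restart

Immediate cause of the scheduler deadlock: the shared config service restart.
Further upstream: the backup API gateway disk saturation, the upstream config service restart, the primary ingestion pipeline restart, the checkout auth service memory leak, the checkout DNS resolver memory leak, the legacy config service certificate expiry, the backup CDN node disk saturation, the cache latency spike.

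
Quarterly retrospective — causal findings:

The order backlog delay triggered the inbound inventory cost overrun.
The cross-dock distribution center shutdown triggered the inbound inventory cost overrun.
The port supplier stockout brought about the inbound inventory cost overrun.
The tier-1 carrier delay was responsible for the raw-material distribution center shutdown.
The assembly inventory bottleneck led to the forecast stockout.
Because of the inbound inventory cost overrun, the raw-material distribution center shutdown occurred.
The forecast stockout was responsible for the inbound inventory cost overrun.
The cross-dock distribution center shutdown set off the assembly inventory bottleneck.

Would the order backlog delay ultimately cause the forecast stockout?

The order backlog delay leads to the inbound inventory cost overrun, the raw-material distribution center shutdown; the forecast stockout is not among them.

No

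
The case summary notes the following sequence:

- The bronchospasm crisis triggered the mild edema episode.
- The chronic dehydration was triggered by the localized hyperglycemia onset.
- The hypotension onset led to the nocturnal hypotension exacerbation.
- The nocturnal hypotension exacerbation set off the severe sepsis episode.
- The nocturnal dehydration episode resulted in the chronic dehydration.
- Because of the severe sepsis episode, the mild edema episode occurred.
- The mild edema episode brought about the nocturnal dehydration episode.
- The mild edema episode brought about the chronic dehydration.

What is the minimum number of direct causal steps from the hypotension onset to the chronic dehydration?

Shortest chain: the hypotension onset → the nocturnal hypotension exacerbation → the severe sepsis episode → the mild edema episode → the chronic dehydration.

4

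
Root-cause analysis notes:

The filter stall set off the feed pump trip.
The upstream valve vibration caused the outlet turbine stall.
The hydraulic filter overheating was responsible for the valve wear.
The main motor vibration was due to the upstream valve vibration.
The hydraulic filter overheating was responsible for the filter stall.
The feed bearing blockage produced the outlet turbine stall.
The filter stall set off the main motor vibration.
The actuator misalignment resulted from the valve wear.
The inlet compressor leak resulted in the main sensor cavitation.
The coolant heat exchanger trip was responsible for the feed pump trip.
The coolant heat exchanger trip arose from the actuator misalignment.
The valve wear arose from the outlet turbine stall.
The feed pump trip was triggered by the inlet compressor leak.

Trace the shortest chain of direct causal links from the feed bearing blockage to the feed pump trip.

the feed bearing blockage → the outlet turbine stall → the valve wear → the actuator misalignment → the coolant heat exchanger trip → the feed pump trip

the feed bearing blockage → the outlet turbine stall
the outlet turbine stall → the valve wear
the valve wear → the actuator misalignment
the actuator misalignment → the coolant heat exchanger trip
the coolant heat exchanger trip → the feed pump trip
Length: 5 steps.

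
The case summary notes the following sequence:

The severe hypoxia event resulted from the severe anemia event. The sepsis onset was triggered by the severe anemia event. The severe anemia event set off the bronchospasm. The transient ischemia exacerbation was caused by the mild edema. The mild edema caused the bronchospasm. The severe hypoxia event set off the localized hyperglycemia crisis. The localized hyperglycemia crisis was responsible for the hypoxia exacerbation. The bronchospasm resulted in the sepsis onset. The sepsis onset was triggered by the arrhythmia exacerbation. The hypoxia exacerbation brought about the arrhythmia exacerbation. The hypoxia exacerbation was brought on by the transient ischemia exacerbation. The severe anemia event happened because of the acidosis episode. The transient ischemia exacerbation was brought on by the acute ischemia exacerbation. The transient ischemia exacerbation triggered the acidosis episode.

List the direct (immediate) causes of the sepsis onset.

Upstream contributors include the acute ischemia exacerbation, the mild edema, the transient ischemia exacerbation, the acidosis episode, the severe hypoxia event, the localized hyperglycemia crisis, the hypoxia exacerbation, but only the arrhythmia exacerbation, the bronchospasm, the severe anemia event feed directly into the sepsis onset.

the arrhythmia exacerbation, the bronchospasm, the severe anemia event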